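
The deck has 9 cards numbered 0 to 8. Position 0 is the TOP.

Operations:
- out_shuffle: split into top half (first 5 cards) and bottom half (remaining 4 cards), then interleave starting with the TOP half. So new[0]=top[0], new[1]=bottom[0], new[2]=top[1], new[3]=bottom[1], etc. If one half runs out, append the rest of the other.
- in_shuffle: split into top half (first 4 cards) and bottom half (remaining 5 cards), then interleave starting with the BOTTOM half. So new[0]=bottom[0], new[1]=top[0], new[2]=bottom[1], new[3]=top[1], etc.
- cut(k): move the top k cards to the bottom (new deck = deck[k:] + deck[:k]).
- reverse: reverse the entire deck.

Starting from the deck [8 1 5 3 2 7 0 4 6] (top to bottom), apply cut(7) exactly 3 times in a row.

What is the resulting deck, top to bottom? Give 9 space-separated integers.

After op 1 (cut(7)): [4 6 8 1 5 3 2 7 0]
After op 2 (cut(7)): [7 0 4 6 8 1 5 3 2]
After op 3 (cut(7)): [3 2 7 0 4 6 8 1 5]

Answer: 3 2 7 0 4 6 8 1 5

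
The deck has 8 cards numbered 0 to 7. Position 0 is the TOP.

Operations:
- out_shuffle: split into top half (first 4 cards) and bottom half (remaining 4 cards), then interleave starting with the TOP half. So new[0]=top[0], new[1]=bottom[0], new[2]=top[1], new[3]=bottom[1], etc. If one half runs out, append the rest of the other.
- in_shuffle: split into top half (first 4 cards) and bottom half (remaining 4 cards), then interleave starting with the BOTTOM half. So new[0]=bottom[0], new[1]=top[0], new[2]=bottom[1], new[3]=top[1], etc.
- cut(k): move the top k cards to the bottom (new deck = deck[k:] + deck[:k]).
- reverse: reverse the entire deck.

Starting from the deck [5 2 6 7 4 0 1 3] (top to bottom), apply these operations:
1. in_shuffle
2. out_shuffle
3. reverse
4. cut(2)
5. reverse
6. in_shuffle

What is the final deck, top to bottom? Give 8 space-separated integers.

After op 1 (in_shuffle): [4 5 0 2 1 6 3 7]
After op 2 (out_shuffle): [4 1 5 6 0 3 2 7]
After op 3 (reverse): [7 2 3 0 6 5 1 4]
After op 4 (cut(2)): [3 0 6 5 1 4 7 2]
After op 5 (reverse): [2 7 4 1 5 6 0 3]
After op 6 (in_shuffle): [5 2 6 7 0 4 3 1]

Answer: 5 2 6 7 0 4 3 1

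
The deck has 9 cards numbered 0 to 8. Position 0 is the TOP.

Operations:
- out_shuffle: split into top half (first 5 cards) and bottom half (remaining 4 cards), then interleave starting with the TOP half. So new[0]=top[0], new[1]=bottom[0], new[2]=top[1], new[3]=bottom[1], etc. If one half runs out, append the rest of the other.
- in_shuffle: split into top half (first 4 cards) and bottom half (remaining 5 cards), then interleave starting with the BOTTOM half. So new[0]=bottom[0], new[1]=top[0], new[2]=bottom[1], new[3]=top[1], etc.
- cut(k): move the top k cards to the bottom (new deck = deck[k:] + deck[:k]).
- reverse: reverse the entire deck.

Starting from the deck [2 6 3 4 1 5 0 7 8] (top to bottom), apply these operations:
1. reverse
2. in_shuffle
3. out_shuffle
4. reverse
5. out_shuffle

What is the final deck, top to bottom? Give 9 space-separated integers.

Answer: 3 6 2 8 7 0 5 1 4

Derivation:
After op 1 (reverse): [8 7 0 5 1 4 3 6 2]
After op 2 (in_shuffle): [1 8 4 7 3 0 6 5 2]
After op 3 (out_shuffle): [1 0 8 6 4 5 7 2 3]
After op 4 (reverse): [3 2 7 5 4 6 8 0 1]
After op 5 (out_shuffle): [3 6 2 8 7 0 5 1 4]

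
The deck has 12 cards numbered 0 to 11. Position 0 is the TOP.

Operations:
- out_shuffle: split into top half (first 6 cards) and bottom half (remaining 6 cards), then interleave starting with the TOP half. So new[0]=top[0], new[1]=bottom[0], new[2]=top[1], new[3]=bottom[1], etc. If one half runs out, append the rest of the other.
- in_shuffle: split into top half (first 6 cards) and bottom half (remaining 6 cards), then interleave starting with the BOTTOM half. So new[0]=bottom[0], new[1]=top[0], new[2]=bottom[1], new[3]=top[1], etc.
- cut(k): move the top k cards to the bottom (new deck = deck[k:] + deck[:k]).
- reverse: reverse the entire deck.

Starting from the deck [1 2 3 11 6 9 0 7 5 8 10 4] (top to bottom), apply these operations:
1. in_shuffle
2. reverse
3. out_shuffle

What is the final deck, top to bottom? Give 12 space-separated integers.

Answer: 9 3 4 5 6 2 10 7 11 1 8 0

Derivation:
After op 1 (in_shuffle): [0 1 7 2 5 3 8 11 10 6 4 9]
After op 2 (reverse): [9 4 6 10 11 8 3 5 2 7 1 0]
After op 3 (out_shuffle): [9 3 4 5 6 2 10 7 11 1 8 0]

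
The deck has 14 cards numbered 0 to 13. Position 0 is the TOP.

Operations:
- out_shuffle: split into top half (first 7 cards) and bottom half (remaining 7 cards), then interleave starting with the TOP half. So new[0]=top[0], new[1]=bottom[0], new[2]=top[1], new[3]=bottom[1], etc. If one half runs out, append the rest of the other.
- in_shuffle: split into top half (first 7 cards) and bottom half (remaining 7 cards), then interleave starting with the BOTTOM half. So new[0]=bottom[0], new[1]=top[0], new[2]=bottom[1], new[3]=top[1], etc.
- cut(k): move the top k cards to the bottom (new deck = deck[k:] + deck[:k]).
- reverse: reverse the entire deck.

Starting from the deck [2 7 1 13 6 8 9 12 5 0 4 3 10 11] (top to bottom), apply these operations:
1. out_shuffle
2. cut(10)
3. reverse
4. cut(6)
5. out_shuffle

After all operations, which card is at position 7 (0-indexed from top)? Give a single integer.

Answer: 4

Derivation:
After op 1 (out_shuffle): [2 12 7 5 1 0 13 4 6 3 8 10 9 11]
After op 2 (cut(10)): [8 10 9 11 2 12 7 5 1 0 13 4 6 3]
After op 3 (reverse): [3 6 4 13 0 1 5 7 12 2 11 9 10 8]
After op 4 (cut(6)): [5 7 12 2 11 9 10 8 3 6 4 13 0 1]
After op 5 (out_shuffle): [5 8 7 3 12 6 2 4 11 13 9 0 10 1]
Position 7: card 4.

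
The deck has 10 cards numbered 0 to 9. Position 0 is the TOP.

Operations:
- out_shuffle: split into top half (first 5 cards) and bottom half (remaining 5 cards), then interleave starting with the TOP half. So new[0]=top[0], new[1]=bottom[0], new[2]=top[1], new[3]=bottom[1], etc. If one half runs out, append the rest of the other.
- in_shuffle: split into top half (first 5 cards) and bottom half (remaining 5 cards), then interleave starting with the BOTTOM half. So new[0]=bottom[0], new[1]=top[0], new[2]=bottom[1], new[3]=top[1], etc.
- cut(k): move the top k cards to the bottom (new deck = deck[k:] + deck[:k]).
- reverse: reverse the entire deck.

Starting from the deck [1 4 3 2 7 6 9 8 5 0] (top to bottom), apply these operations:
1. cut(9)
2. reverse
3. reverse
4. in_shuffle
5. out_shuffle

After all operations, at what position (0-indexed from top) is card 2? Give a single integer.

Answer: 9

Derivation:
After op 1 (cut(9)): [0 1 4 3 2 7 6 9 8 5]
After op 2 (reverse): [5 8 9 6 7 2 3 4 1 0]
After op 3 (reverse): [0 1 4 3 2 7 6 9 8 5]
After op 4 (in_shuffle): [7 0 6 1 9 4 8 3 5 2]
After op 5 (out_shuffle): [7 4 0 8 6 3 1 5 9 2]
Card 2 is at position 9.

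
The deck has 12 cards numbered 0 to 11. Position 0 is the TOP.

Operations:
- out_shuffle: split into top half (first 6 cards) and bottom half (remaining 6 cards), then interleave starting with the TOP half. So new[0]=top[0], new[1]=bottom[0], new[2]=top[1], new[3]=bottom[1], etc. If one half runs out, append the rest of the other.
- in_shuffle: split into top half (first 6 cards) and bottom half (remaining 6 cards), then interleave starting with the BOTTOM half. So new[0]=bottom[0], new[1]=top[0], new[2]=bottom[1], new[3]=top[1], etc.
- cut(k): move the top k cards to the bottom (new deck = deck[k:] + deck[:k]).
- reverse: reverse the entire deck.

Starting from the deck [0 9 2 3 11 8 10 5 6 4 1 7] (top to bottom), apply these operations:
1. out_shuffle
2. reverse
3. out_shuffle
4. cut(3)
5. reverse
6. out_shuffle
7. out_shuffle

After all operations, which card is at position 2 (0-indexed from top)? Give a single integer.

After op 1 (out_shuffle): [0 10 9 5 2 6 3 4 11 1 8 7]
After op 2 (reverse): [7 8 1 11 4 3 6 2 5 9 10 0]
After op 3 (out_shuffle): [7 6 8 2 1 5 11 9 4 10 3 0]
After op 4 (cut(3)): [2 1 5 11 9 4 10 3 0 7 6 8]
After op 5 (reverse): [8 6 7 0 3 10 4 9 11 5 1 2]
After op 6 (out_shuffle): [8 4 6 9 7 11 0 5 3 1 10 2]
After op 7 (out_shuffle): [8 0 4 5 6 3 9 1 7 10 11 2]
Position 2: card 4.

Answer: 4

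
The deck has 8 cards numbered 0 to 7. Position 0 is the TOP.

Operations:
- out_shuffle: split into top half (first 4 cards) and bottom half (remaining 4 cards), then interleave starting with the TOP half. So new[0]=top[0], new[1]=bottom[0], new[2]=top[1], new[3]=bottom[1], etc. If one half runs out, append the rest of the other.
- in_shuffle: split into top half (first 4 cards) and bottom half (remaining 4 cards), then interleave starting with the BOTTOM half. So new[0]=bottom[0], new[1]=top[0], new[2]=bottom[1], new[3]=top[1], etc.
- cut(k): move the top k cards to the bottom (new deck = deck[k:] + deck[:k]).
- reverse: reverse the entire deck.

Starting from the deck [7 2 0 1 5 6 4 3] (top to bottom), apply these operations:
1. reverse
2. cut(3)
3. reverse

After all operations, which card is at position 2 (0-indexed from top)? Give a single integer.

Answer: 3

Derivation:
After op 1 (reverse): [3 4 6 5 1 0 2 7]
After op 2 (cut(3)): [5 1 0 2 7 3 4 6]
After op 3 (reverse): [6 4 3 7 2 0 1 5]
Position 2: card 3.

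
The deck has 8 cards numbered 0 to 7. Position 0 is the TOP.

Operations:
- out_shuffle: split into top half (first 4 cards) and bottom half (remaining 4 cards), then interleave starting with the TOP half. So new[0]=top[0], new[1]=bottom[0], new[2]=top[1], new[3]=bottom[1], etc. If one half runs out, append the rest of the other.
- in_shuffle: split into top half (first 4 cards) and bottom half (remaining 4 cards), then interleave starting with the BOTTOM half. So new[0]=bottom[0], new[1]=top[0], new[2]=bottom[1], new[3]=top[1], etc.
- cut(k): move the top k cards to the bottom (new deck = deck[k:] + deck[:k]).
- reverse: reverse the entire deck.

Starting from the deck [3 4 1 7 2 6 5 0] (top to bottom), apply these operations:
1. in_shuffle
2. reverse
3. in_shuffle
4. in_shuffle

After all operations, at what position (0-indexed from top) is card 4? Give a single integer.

Answer: 1

Derivation:
After op 1 (in_shuffle): [2 3 6 4 5 1 0 7]
After op 2 (reverse): [7 0 1 5 4 6 3 2]
After op 3 (in_shuffle): [4 7 6 0 3 1 2 5]
After op 4 (in_shuffle): [3 4 1 7 2 6 5 0]
Card 4 is at position 1.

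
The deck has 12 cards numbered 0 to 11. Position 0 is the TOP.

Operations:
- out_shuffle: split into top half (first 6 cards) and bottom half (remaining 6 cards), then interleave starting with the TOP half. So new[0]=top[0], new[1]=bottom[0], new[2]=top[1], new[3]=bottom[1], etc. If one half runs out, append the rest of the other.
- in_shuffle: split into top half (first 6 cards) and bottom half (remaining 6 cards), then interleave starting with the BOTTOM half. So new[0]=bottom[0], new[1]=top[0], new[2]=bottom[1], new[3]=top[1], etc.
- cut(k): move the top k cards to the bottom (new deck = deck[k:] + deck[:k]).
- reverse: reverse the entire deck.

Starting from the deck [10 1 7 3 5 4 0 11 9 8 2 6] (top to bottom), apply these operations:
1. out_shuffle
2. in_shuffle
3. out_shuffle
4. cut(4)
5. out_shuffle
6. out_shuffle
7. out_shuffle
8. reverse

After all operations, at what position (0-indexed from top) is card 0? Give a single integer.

Answer: 6

Derivation:
After op 1 (out_shuffle): [10 0 1 11 7 9 3 8 5 2 4 6]
After op 2 (in_shuffle): [3 10 8 0 5 1 2 11 4 7 6 9]
After op 3 (out_shuffle): [3 2 10 11 8 4 0 7 5 6 1 9]
After op 4 (cut(4)): [8 4 0 7 5 6 1 9 3 2 10 11]
After op 5 (out_shuffle): [8 1 4 9 0 3 7 2 5 10 6 11]
After op 6 (out_shuffle): [8 7 1 2 4 5 9 10 0 6 3 11]
After op 7 (out_shuffle): [8 9 7 10 1 0 2 6 4 3 5 11]
After op 8 (reverse): [11 5 3 4 6 2 0 1 10 7 9 8]
Card 0 is at position 6.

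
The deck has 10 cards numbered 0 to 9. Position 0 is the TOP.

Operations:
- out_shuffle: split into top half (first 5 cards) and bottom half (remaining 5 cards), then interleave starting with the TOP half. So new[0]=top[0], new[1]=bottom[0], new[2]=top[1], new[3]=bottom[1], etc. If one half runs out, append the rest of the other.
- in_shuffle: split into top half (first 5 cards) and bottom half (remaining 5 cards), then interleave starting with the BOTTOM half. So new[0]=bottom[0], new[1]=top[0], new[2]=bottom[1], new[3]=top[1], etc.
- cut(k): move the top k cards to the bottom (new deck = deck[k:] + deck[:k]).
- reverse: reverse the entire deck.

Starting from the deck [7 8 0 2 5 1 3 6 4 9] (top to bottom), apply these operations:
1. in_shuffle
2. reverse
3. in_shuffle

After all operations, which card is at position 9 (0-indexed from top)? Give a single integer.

Answer: 0

Derivation:
After op 1 (in_shuffle): [1 7 3 8 6 0 4 2 9 5]
After op 2 (reverse): [5 9 2 4 0 6 8 3 7 1]
After op 3 (in_shuffle): [6 5 8 9 3 2 7 4 1 0]
Position 9: card 0.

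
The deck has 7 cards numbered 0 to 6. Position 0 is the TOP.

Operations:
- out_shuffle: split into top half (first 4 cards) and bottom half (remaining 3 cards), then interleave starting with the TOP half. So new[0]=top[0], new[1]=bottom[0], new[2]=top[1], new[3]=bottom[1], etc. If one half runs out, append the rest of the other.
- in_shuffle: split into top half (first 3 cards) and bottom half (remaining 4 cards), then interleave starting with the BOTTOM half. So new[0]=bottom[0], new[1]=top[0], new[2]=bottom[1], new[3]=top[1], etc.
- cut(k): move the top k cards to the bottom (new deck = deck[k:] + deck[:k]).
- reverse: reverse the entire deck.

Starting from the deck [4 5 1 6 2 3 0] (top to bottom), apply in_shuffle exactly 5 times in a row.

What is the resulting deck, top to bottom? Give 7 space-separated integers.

Answer: 5 6 3 4 1 2 0

Derivation:
After op 1 (in_shuffle): [6 4 2 5 3 1 0]
After op 2 (in_shuffle): [5 6 3 4 1 2 0]
After op 3 (in_shuffle): [4 5 1 6 2 3 0]
After op 4 (in_shuffle): [6 4 2 5 3 1 0]
After op 5 (in_shuffle): [5 6 3 4 1 2 0]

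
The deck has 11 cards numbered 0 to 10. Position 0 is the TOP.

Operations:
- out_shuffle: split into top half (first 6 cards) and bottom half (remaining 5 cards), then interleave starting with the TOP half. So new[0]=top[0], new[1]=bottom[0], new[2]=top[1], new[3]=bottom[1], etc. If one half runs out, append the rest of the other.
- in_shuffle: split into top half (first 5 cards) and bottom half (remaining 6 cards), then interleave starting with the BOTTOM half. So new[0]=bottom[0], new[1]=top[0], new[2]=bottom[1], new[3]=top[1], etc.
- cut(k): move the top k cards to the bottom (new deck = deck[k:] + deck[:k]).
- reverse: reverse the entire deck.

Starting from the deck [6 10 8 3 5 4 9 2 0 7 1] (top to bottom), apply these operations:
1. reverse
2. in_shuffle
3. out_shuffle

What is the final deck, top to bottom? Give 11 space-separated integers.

Answer: 4 8 1 2 5 10 7 9 3 6 0

Derivation:
After op 1 (reverse): [1 7 0 2 9 4 5 3 8 10 6]
After op 2 (in_shuffle): [4 1 5 7 3 0 8 2 10 9 6]
After op 3 (out_shuffle): [4 8 1 2 5 10 7 9 3 6 0]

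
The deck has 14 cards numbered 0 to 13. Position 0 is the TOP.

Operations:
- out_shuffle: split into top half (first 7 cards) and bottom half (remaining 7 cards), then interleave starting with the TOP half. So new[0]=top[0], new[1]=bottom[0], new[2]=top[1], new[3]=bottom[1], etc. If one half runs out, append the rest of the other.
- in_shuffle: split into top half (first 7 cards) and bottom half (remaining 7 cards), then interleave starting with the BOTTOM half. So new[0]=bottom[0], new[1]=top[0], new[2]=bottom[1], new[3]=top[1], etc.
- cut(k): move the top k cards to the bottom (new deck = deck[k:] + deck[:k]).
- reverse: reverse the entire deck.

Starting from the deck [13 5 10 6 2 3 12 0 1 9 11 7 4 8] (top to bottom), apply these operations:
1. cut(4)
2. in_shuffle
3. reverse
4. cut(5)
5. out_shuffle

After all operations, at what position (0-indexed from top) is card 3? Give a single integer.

Answer: 10

Derivation:
After op 1 (cut(4)): [2 3 12 0 1 9 11 7 4 8 13 5 10 6]
After op 2 (in_shuffle): [7 2 4 3 8 12 13 0 5 1 10 9 6 11]
After op 3 (reverse): [11 6 9 10 1 5 0 13 12 8 3 4 2 7]
After op 4 (cut(5)): [5 0 13 12 8 3 4 2 7 11 6 9 10 1]
After op 5 (out_shuffle): [5 2 0 7 13 11 12 6 8 9 3 10 4 1]
Card 3 is at position 10.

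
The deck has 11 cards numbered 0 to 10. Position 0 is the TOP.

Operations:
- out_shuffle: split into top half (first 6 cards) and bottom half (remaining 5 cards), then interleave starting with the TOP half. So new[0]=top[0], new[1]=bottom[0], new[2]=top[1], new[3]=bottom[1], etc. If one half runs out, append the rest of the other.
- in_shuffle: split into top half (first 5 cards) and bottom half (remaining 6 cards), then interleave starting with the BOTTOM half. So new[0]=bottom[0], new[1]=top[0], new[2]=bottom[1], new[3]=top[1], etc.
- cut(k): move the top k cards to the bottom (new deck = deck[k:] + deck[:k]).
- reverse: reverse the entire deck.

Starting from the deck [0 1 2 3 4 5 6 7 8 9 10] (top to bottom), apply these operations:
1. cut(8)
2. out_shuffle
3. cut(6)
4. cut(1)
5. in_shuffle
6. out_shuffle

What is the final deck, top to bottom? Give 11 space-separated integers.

After op 1 (cut(8)): [8 9 10 0 1 2 3 4 5 6 7]
After op 2 (out_shuffle): [8 3 9 4 10 5 0 6 1 7 2]
After op 3 (cut(6)): [0 6 1 7 2 8 3 9 4 10 5]
After op 4 (cut(1)): [6 1 7 2 8 3 9 4 10 5 0]
After op 5 (in_shuffle): [3 6 9 1 4 7 10 2 5 8 0]
After op 6 (out_shuffle): [3 10 6 2 9 5 1 8 4 0 7]

Answer: 3 10 6 2 9 5 1 8 4 0 7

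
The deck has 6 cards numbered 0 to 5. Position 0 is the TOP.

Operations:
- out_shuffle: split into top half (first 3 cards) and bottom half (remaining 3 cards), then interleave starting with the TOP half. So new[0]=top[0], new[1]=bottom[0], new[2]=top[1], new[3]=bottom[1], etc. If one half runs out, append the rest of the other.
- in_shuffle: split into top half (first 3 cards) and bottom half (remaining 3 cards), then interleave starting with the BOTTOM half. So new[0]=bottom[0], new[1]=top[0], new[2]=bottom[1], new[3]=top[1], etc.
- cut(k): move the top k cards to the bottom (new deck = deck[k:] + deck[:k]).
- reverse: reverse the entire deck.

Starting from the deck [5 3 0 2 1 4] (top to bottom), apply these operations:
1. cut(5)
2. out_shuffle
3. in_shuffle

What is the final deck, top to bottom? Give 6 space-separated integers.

After op 1 (cut(5)): [4 5 3 0 2 1]
After op 2 (out_shuffle): [4 0 5 2 3 1]
After op 3 (in_shuffle): [2 4 3 0 1 5]

Answer: 2 4 3 0 1 5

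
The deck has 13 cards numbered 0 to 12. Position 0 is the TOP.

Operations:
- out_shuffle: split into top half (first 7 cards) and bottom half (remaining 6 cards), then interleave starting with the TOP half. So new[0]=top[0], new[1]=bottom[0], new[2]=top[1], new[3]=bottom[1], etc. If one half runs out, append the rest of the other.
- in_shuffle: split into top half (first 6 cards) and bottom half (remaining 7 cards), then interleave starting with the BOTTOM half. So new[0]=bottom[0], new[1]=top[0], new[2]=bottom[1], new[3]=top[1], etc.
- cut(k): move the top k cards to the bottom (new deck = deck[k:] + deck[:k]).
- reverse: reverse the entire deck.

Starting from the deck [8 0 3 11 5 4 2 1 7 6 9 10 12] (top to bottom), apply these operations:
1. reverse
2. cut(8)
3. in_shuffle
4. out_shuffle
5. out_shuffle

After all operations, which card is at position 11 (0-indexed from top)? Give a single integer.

After op 1 (reverse): [12 10 9 6 7 1 2 4 5 11 3 0 8]
After op 2 (cut(8)): [5 11 3 0 8 12 10 9 6 7 1 2 4]
After op 3 (in_shuffle): [10 5 9 11 6 3 7 0 1 8 2 12 4]
After op 4 (out_shuffle): [10 0 5 1 9 8 11 2 6 12 3 4 7]
After op 5 (out_shuffle): [10 2 0 6 5 12 1 3 9 4 8 7 11]
Position 11: card 7.

Answer: 7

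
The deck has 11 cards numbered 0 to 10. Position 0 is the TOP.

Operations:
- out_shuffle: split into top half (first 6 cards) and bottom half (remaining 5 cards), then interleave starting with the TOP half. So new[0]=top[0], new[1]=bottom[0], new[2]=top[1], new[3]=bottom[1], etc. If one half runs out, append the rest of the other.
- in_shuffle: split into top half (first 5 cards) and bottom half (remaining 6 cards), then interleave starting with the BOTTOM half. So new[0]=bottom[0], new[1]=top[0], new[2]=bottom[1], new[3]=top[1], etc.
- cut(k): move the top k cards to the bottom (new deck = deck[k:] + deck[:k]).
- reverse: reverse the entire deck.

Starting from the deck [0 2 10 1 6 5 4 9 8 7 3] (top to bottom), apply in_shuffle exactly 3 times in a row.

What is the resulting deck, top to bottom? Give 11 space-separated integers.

Answer: 4 10 7 5 2 8 6 0 9 1 3

Derivation:
After op 1 (in_shuffle): [5 0 4 2 9 10 8 1 7 6 3]
After op 2 (in_shuffle): [10 5 8 0 1 4 7 2 6 9 3]
After op 3 (in_shuffle): [4 10 7 5 2 8 6 0 9 1 3]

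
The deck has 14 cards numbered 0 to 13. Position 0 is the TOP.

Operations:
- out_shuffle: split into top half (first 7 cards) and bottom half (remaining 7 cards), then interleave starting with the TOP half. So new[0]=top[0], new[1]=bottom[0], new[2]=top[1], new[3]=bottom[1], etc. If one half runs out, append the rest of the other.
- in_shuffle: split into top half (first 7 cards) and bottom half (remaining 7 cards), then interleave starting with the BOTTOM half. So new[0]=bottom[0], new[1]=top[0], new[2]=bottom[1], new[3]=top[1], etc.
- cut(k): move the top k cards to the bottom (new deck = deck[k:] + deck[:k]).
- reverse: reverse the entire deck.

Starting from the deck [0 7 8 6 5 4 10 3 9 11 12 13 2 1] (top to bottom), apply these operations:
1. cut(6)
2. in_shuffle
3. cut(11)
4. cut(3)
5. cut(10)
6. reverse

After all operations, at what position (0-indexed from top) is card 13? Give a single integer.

Answer: 12

Derivation:
After op 1 (cut(6)): [10 3 9 11 12 13 2 1 0 7 8 6 5 4]
After op 2 (in_shuffle): [1 10 0 3 7 9 8 11 6 12 5 13 4 2]
After op 3 (cut(11)): [13 4 2 1 10 0 3 7 9 8 11 6 12 5]
After op 4 (cut(3)): [1 10 0 3 7 9 8 11 6 12 5 13 4 2]
After op 5 (cut(10)): [5 13 4 2 1 10 0 3 7 9 8 11 6 12]
After op 6 (reverse): [12 6 11 8 9 7 3 0 10 1 2 4 13 5]
Card 13 is at position 12.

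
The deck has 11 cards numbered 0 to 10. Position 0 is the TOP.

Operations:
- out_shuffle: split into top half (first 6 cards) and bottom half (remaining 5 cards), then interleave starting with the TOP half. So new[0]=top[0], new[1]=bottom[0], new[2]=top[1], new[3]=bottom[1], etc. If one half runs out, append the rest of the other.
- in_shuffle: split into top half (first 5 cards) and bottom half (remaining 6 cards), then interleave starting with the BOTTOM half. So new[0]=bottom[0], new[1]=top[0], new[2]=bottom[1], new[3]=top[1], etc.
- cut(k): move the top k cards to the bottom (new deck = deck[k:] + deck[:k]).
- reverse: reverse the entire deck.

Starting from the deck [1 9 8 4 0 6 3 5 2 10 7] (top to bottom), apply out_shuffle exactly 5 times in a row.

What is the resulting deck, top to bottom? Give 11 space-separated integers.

After op 1 (out_shuffle): [1 3 9 5 8 2 4 10 0 7 6]
After op 2 (out_shuffle): [1 4 3 10 9 0 5 7 8 6 2]
After op 3 (out_shuffle): [1 5 4 7 3 8 10 6 9 2 0]
After op 4 (out_shuffle): [1 10 5 6 4 9 7 2 3 0 8]
After op 5 (out_shuffle): [1 7 10 2 5 3 6 0 4 8 9]

Answer: 1 7 10 2 5 3 6 0 4 8 9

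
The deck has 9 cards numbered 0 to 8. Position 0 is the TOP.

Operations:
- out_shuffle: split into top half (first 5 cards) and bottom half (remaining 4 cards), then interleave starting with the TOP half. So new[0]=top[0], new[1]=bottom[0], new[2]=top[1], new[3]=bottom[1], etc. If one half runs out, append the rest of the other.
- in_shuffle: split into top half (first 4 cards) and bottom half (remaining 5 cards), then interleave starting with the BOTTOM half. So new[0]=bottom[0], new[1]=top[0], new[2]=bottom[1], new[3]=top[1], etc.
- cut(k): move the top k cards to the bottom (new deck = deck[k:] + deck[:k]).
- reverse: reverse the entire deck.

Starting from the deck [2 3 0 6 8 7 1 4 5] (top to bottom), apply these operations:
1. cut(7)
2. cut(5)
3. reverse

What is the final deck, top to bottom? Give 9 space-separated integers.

Answer: 0 3 2 5 4 1 7 8 6

Derivation:
After op 1 (cut(7)): [4 5 2 3 0 6 8 7 1]
After op 2 (cut(5)): [6 8 7 1 4 5 2 3 0]
After op 3 (reverse): [0 3 2 5 4 1 7 8 6]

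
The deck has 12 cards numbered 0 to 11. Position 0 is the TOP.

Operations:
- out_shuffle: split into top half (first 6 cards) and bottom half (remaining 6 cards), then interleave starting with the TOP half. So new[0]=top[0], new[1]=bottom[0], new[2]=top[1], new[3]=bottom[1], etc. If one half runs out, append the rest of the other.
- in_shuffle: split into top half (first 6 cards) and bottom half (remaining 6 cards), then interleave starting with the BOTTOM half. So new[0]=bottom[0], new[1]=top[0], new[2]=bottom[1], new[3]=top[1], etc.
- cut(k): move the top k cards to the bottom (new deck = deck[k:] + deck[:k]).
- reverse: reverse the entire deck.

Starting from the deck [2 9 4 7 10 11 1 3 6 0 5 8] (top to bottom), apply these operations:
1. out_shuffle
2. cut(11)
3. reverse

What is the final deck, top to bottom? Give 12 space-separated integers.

After op 1 (out_shuffle): [2 1 9 3 4 6 7 0 10 5 11 8]
After op 2 (cut(11)): [8 2 1 9 3 4 6 7 0 10 5 11]
After op 3 (reverse): [11 5 10 0 7 6 4 3 9 1 2 8]

Answer: 11 5 10 0 7 6 4 3 9 1 2 8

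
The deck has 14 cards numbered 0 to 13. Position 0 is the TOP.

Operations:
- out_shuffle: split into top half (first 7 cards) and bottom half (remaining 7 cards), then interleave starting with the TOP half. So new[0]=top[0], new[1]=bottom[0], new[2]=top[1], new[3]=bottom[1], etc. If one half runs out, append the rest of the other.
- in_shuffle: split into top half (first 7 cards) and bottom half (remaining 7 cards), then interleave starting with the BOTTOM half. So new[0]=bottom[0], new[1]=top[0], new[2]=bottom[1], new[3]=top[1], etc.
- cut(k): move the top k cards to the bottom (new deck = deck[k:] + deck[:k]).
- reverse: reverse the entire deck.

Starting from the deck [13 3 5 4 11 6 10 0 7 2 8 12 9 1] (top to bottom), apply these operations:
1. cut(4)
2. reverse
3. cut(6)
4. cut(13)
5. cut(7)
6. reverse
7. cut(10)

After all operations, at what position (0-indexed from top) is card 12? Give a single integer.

Answer: 9

Derivation:
After op 1 (cut(4)): [11 6 10 0 7 2 8 12 9 1 13 3 5 4]
After op 2 (reverse): [4 5 3 13 1 9 12 8 2 7 0 10 6 11]
After op 3 (cut(6)): [12 8 2 7 0 10 6 11 4 5 3 13 1 9]
After op 4 (cut(13)): [9 12 8 2 7 0 10 6 11 4 5 3 13 1]
After op 5 (cut(7)): [6 11 4 5 3 13 1 9 12 8 2 7 0 10]
After op 6 (reverse): [10 0 7 2 8 12 9 1 13 3 5 4 11 6]
After op 7 (cut(10)): [5 4 11 6 10 0 7 2 8 12 9 1 13 3]
Card 12 is at position 9.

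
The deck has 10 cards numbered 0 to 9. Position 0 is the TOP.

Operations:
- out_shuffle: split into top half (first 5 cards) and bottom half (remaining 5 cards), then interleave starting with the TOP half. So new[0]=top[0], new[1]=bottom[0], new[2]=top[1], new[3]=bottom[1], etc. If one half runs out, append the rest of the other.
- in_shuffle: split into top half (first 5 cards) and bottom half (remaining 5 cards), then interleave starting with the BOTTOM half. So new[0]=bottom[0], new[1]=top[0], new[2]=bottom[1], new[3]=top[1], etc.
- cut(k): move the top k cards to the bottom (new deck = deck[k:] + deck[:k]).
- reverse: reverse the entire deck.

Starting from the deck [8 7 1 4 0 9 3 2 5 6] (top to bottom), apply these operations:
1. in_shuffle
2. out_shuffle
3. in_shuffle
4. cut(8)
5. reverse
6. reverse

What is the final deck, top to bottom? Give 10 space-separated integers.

After op 1 (in_shuffle): [9 8 3 7 2 1 5 4 6 0]
After op 2 (out_shuffle): [9 1 8 5 3 4 7 6 2 0]
After op 3 (in_shuffle): [4 9 7 1 6 8 2 5 0 3]
After op 4 (cut(8)): [0 3 4 9 7 1 6 8 2 5]
After op 5 (reverse): [5 2 8 6 1 7 9 4 3 0]
After op 6 (reverse): [0 3 4 9 7 1 6 8 2 5]

Answer: 0 3 4 9 7 1 6 8 2 5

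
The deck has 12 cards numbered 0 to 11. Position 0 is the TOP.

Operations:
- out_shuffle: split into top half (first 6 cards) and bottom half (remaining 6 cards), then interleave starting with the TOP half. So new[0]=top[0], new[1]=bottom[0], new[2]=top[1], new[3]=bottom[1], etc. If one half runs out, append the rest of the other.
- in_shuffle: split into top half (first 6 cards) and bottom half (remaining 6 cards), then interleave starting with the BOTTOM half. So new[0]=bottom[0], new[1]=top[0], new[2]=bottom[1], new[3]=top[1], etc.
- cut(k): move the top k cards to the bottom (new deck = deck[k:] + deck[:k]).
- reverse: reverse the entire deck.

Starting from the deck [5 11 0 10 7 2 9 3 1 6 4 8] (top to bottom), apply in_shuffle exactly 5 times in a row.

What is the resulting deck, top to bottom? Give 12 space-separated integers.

After op 1 (in_shuffle): [9 5 3 11 1 0 6 10 4 7 8 2]
After op 2 (in_shuffle): [6 9 10 5 4 3 7 11 8 1 2 0]
After op 3 (in_shuffle): [7 6 11 9 8 10 1 5 2 4 0 3]
After op 4 (in_shuffle): [1 7 5 6 2 11 4 9 0 8 3 10]
After op 5 (in_shuffle): [4 1 9 7 0 5 8 6 3 2 10 11]

Answer: 4 1 9 7 0 5 8 6 3 2 10 11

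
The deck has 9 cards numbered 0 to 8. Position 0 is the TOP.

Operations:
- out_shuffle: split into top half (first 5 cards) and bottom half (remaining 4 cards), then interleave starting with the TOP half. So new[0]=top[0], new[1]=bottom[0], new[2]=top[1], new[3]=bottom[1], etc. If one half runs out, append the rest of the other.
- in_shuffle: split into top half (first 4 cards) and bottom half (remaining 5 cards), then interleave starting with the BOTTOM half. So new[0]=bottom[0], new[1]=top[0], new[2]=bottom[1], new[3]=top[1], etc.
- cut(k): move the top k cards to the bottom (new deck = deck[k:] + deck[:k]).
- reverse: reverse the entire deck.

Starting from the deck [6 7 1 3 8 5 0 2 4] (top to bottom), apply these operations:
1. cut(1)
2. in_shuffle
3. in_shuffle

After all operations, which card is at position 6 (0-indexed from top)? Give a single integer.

Answer: 8

Derivation:
After op 1 (cut(1)): [7 1 3 8 5 0 2 4 6]
After op 2 (in_shuffle): [5 7 0 1 2 3 4 8 6]
After op 3 (in_shuffle): [2 5 3 7 4 0 8 1 6]
Position 6: card 8.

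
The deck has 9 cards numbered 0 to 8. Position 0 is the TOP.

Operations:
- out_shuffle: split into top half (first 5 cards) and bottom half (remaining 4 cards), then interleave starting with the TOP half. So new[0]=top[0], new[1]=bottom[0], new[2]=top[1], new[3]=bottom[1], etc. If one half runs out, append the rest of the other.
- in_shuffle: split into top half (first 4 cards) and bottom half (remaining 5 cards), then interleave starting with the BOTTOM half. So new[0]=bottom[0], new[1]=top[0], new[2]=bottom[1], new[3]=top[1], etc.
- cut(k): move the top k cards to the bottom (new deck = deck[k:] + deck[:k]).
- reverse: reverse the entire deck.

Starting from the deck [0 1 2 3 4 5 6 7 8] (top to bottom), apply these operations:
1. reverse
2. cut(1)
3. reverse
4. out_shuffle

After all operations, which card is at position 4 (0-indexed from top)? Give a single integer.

After op 1 (reverse): [8 7 6 5 4 3 2 1 0]
After op 2 (cut(1)): [7 6 5 4 3 2 1 0 8]
After op 3 (reverse): [8 0 1 2 3 4 5 6 7]
After op 4 (out_shuffle): [8 4 0 5 1 6 2 7 3]
Position 4: card 1.

Answer: 1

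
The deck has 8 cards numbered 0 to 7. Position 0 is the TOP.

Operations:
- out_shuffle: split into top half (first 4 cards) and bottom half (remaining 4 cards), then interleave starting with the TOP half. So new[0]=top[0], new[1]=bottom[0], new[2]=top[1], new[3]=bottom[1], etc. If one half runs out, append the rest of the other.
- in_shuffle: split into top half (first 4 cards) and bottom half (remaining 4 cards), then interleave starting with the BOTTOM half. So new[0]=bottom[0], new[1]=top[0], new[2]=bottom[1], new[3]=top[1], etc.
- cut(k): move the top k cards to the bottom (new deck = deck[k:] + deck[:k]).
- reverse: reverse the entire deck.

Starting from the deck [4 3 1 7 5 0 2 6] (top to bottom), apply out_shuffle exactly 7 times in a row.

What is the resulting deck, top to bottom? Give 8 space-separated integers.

Answer: 4 5 3 0 1 2 7 6

Derivation:
After op 1 (out_shuffle): [4 5 3 0 1 2 7 6]
After op 2 (out_shuffle): [4 1 5 2 3 7 0 6]
After op 3 (out_shuffle): [4 3 1 7 5 0 2 6]
After op 4 (out_shuffle): [4 5 3 0 1 2 7 6]
After op 5 (out_shuffle): [4 1 5 2 3 7 0 6]
After op 6 (out_shuffle): [4 3 1 7 5 0 2 6]
After op 7 (out_shuffle): [4 5 3 0 1 2 7 6]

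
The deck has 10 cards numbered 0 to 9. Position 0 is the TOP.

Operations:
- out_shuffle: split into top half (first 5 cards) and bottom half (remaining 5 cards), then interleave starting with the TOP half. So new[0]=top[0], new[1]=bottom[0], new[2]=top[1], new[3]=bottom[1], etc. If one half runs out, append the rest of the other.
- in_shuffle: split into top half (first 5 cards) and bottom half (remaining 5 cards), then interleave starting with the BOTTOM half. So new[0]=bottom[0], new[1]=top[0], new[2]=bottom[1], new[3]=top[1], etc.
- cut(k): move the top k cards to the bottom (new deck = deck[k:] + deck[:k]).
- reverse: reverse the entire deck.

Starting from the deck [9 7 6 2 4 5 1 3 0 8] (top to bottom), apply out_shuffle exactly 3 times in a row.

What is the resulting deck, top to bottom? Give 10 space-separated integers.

After op 1 (out_shuffle): [9 5 7 1 6 3 2 0 4 8]
After op 2 (out_shuffle): [9 3 5 2 7 0 1 4 6 8]
After op 3 (out_shuffle): [9 0 3 1 5 4 2 6 7 8]

Answer: 9 0 3 1 5 4 2 6 7 8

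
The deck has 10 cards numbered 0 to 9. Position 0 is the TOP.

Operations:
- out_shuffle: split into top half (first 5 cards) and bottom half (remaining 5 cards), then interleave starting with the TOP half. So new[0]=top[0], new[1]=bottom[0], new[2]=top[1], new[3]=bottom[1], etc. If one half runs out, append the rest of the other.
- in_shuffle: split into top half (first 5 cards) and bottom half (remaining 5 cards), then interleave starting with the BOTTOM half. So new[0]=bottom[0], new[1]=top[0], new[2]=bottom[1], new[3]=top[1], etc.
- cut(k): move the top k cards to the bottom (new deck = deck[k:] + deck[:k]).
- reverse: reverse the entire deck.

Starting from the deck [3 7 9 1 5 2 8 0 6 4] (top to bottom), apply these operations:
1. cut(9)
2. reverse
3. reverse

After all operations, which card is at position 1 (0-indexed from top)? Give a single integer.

After op 1 (cut(9)): [4 3 7 9 1 5 2 8 0 6]
After op 2 (reverse): [6 0 8 2 5 1 9 7 3 4]
After op 3 (reverse): [4 3 7 9 1 5 2 8 0 6]
Position 1: card 3.

Answer: 3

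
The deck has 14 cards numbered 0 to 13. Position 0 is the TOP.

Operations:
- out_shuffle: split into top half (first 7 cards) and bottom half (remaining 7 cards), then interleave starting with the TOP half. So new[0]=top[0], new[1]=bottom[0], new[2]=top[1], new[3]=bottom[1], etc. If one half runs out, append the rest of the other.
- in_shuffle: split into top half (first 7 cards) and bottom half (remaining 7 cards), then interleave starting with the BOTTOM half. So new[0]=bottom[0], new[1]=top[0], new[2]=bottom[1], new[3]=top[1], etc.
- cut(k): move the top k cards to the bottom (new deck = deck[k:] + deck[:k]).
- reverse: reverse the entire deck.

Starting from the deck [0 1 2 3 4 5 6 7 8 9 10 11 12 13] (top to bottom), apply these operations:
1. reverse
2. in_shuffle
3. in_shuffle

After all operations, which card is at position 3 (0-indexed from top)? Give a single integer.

After op 1 (reverse): [13 12 11 10 9 8 7 6 5 4 3 2 1 0]
After op 2 (in_shuffle): [6 13 5 12 4 11 3 10 2 9 1 8 0 7]
After op 3 (in_shuffle): [10 6 2 13 9 5 1 12 8 4 0 11 7 3]
Position 3: card 13.

Answer: 13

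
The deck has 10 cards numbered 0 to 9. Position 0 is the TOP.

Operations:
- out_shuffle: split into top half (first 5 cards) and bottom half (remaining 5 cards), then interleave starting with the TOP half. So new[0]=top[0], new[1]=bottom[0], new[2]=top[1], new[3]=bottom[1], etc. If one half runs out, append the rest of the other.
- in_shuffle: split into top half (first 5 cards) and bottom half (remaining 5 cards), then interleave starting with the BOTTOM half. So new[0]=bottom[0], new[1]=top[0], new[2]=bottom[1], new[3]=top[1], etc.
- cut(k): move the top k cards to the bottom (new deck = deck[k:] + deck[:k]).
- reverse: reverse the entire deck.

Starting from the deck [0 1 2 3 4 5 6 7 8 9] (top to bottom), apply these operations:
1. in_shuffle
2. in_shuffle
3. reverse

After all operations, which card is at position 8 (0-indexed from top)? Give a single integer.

Answer: 5

Derivation:
After op 1 (in_shuffle): [5 0 6 1 7 2 8 3 9 4]
After op 2 (in_shuffle): [2 5 8 0 3 6 9 1 4 7]
After op 3 (reverse): [7 4 1 9 6 3 0 8 5 2]
Position 8: card 5.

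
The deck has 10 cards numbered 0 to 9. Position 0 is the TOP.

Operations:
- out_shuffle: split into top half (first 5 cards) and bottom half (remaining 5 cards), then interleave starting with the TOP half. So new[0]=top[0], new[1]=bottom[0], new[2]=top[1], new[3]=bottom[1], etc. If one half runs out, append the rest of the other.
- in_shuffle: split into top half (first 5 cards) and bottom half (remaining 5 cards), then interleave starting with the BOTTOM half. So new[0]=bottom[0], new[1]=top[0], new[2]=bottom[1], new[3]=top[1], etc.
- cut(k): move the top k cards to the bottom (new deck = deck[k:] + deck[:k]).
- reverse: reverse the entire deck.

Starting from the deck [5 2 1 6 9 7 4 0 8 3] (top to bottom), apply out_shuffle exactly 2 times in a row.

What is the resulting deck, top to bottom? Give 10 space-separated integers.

After op 1 (out_shuffle): [5 7 2 4 1 0 6 8 9 3]
After op 2 (out_shuffle): [5 0 7 6 2 8 4 9 1 3]

Answer: 5 0 7 6 2 8 4 9 1 3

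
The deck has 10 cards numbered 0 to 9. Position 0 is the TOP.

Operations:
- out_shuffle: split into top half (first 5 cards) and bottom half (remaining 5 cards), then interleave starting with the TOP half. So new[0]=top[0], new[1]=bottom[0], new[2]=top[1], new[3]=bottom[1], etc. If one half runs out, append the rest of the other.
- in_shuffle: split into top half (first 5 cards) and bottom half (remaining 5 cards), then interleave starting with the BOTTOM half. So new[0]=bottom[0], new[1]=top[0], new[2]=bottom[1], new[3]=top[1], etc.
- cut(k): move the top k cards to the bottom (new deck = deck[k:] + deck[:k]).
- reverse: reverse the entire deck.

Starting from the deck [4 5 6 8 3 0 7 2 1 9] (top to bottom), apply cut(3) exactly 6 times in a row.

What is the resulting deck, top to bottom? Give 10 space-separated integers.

Answer: 1 9 4 5 6 8 3 0 7 2

Derivation:
After op 1 (cut(3)): [8 3 0 7 2 1 9 4 5 6]
After op 2 (cut(3)): [7 2 1 9 4 5 6 8 3 0]
After op 3 (cut(3)): [9 4 5 6 8 3 0 7 2 1]
After op 4 (cut(3)): [6 8 3 0 7 2 1 9 4 5]
After op 5 (cut(3)): [0 7 2 1 9 4 5 6 8 3]
After op 6 (cut(3)): [1 9 4 5 6 8 3 0 7 2]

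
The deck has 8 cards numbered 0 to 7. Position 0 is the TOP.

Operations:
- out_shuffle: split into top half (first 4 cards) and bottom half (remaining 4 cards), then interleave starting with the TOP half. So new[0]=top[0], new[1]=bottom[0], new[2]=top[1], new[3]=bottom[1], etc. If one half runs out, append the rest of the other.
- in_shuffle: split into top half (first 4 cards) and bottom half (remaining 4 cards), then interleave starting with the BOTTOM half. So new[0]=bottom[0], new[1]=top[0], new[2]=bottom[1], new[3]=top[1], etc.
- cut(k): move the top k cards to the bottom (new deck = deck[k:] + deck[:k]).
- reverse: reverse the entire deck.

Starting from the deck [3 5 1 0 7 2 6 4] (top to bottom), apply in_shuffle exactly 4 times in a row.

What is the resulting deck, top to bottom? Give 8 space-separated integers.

After op 1 (in_shuffle): [7 3 2 5 6 1 4 0]
After op 2 (in_shuffle): [6 7 1 3 4 2 0 5]
After op 3 (in_shuffle): [4 6 2 7 0 1 5 3]
After op 4 (in_shuffle): [0 4 1 6 5 2 3 7]

Answer: 0 4 1 6 5 2 3 7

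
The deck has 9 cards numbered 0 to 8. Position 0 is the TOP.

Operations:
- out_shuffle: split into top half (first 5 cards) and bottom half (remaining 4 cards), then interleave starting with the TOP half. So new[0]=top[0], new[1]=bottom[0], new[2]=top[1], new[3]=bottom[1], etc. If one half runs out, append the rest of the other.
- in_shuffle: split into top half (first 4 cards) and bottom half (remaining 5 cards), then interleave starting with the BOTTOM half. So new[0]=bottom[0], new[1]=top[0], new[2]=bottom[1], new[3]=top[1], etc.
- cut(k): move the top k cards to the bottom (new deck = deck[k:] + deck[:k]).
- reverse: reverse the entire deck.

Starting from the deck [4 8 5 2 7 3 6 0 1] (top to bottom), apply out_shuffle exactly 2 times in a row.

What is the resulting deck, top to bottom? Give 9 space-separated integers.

Answer: 4 0 3 2 8 1 6 7 5

Derivation:
After op 1 (out_shuffle): [4 3 8 6 5 0 2 1 7]
After op 2 (out_shuffle): [4 0 3 2 8 1 6 7 5]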